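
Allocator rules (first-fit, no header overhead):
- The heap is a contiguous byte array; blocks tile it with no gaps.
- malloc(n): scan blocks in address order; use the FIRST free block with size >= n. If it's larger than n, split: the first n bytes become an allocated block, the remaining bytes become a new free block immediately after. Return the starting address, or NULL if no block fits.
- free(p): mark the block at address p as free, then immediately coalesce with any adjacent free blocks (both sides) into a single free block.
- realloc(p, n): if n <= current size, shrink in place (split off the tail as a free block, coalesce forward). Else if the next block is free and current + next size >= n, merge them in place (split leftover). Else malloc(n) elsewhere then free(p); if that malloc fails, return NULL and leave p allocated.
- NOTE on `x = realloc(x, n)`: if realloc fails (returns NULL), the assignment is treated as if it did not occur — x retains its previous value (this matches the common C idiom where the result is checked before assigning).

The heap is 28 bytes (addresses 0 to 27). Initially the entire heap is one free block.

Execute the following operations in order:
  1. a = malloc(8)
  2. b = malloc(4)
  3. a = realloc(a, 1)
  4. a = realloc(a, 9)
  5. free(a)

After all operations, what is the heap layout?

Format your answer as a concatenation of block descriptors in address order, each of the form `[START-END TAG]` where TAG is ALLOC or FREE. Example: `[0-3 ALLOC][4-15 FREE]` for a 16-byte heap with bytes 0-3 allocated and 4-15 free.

Op 1: a = malloc(8) -> a = 0; heap: [0-7 ALLOC][8-27 FREE]
Op 2: b = malloc(4) -> b = 8; heap: [0-7 ALLOC][8-11 ALLOC][12-27 FREE]
Op 3: a = realloc(a, 1) -> a = 0; heap: [0-0 ALLOC][1-7 FREE][8-11 ALLOC][12-27 FREE]
Op 4: a = realloc(a, 9) -> a = 12; heap: [0-7 FREE][8-11 ALLOC][12-20 ALLOC][21-27 FREE]
Op 5: free(a) -> (freed a); heap: [0-7 FREE][8-11 ALLOC][12-27 FREE]

Answer: [0-7 FREE][8-11 ALLOC][12-27 FREE]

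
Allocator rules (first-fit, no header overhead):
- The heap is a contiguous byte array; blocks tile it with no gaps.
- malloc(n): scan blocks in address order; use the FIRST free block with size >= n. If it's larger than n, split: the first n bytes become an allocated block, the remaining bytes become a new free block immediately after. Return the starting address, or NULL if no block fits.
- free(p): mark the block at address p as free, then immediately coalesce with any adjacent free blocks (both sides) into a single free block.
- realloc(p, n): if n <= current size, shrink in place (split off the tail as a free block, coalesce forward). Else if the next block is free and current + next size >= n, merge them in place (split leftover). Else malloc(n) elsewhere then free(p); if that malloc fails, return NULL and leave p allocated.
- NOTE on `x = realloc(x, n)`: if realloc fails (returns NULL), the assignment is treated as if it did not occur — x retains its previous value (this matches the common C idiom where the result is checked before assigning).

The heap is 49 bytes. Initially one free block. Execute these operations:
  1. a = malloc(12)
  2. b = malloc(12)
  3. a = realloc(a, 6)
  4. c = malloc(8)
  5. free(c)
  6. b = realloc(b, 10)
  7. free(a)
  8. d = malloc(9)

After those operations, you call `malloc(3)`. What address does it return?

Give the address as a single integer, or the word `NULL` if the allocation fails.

Answer: 9

Derivation:
Op 1: a = malloc(12) -> a = 0; heap: [0-11 ALLOC][12-48 FREE]
Op 2: b = malloc(12) -> b = 12; heap: [0-11 ALLOC][12-23 ALLOC][24-48 FREE]
Op 3: a = realloc(a, 6) -> a = 0; heap: [0-5 ALLOC][6-11 FREE][12-23 ALLOC][24-48 FREE]
Op 4: c = malloc(8) -> c = 24; heap: [0-5 ALLOC][6-11 FREE][12-23 ALLOC][24-31 ALLOC][32-48 FREE]
Op 5: free(c) -> (freed c); heap: [0-5 ALLOC][6-11 FREE][12-23 ALLOC][24-48 FREE]
Op 6: b = realloc(b, 10) -> b = 12; heap: [0-5 ALLOC][6-11 FREE][12-21 ALLOC][22-48 FREE]
Op 7: free(a) -> (freed a); heap: [0-11 FREE][12-21 ALLOC][22-48 FREE]
Op 8: d = malloc(9) -> d = 0; heap: [0-8 ALLOC][9-11 FREE][12-21 ALLOC][22-48 FREE]
malloc(3): first-fit scan over [0-8 ALLOC][9-11 FREE][12-21 ALLOC][22-48 FREE] -> 9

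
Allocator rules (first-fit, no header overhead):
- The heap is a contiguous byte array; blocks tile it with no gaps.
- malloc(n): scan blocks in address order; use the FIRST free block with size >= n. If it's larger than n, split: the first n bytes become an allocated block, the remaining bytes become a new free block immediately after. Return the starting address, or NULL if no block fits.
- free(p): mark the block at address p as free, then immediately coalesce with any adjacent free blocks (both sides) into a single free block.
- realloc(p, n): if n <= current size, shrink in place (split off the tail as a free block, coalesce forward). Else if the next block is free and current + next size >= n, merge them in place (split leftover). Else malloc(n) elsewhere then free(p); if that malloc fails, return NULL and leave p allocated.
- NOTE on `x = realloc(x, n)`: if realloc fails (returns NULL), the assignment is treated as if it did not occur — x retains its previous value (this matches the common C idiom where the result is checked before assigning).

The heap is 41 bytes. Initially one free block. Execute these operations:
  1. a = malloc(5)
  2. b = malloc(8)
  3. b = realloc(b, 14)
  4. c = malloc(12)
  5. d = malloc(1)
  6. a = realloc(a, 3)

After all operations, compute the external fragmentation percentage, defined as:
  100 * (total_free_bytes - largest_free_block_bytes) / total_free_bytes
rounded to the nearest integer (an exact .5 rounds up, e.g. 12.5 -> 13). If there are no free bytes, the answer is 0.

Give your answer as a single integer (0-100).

Op 1: a = malloc(5) -> a = 0; heap: [0-4 ALLOC][5-40 FREE]
Op 2: b = malloc(8) -> b = 5; heap: [0-4 ALLOC][5-12 ALLOC][13-40 FREE]
Op 3: b = realloc(b, 14) -> b = 5; heap: [0-4 ALLOC][5-18 ALLOC][19-40 FREE]
Op 4: c = malloc(12) -> c = 19; heap: [0-4 ALLOC][5-18 ALLOC][19-30 ALLOC][31-40 FREE]
Op 5: d = malloc(1) -> d = 31; heap: [0-4 ALLOC][5-18 ALLOC][19-30 ALLOC][31-31 ALLOC][32-40 FREE]
Op 6: a = realloc(a, 3) -> a = 0; heap: [0-2 ALLOC][3-4 FREE][5-18 ALLOC][19-30 ALLOC][31-31 ALLOC][32-40 FREE]
Free blocks: [2 9] total_free=11 largest=9 -> 100*(11-9)/11 = 200/11 ≈ 18.182 -> rounds to 18

Answer: 18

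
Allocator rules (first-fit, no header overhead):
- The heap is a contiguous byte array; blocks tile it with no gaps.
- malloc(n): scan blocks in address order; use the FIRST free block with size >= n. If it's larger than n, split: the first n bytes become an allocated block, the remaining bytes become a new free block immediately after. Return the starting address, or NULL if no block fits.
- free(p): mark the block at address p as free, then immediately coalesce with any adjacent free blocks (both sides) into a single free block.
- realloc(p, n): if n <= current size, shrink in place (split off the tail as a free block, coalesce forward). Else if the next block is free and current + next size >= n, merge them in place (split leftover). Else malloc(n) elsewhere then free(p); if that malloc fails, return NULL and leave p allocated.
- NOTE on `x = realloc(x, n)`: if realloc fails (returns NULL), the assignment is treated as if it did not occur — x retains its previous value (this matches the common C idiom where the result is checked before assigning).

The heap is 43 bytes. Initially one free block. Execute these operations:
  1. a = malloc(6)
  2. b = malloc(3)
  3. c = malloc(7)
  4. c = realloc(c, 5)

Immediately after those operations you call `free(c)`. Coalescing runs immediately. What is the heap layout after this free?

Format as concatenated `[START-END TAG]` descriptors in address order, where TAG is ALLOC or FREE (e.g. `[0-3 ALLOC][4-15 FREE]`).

Answer: [0-5 ALLOC][6-8 ALLOC][9-42 FREE]

Derivation:
Op 1: a = malloc(6) -> a = 0; heap: [0-5 ALLOC][6-42 FREE]
Op 2: b = malloc(3) -> b = 6; heap: [0-5 ALLOC][6-8 ALLOC][9-42 FREE]
Op 3: c = malloc(7) -> c = 9; heap: [0-5 ALLOC][6-8 ALLOC][9-15 ALLOC][16-42 FREE]
Op 4: c = realloc(c, 5) -> c = 9; heap: [0-5 ALLOC][6-8 ALLOC][9-13 ALLOC][14-42 FREE]
free(c): c = 9 -> block [9-13 ALLOC]; mark free, coalesce with adjacent free neighbors -> [0-5 ALLOC][6-8 ALLOC][9-42 FREE]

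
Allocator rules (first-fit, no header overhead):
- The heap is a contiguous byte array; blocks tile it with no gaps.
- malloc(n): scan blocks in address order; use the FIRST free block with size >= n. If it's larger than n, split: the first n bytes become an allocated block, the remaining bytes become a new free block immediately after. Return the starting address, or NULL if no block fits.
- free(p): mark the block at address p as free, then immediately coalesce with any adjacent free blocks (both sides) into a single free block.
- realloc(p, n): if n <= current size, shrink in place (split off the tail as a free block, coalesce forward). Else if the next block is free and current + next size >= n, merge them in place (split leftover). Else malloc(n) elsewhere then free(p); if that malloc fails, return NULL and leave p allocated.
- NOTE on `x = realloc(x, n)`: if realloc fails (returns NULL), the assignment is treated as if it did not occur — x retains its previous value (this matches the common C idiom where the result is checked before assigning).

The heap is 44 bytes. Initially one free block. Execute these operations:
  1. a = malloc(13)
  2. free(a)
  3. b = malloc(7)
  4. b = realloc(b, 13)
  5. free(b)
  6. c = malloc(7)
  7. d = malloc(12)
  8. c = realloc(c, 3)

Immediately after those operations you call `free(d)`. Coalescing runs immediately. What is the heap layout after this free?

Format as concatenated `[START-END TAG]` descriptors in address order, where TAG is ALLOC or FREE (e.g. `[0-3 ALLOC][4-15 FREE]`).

Op 1: a = malloc(13) -> a = 0; heap: [0-12 ALLOC][13-43 FREE]
Op 2: free(a) -> (freed a); heap: [0-43 FREE]
Op 3: b = malloc(7) -> b = 0; heap: [0-6 ALLOC][7-43 FREE]
Op 4: b = realloc(b, 13) -> b = 0; heap: [0-12 ALLOC][13-43 FREE]
Op 5: free(b) -> (freed b); heap: [0-43 FREE]
Op 6: c = malloc(7) -> c = 0; heap: [0-6 ALLOC][7-43 FREE]
Op 7: d = malloc(12) -> d = 7; heap: [0-6 ALLOC][7-18 ALLOC][19-43 FREE]
Op 8: c = realloc(c, 3) -> c = 0; heap: [0-2 ALLOC][3-6 FREE][7-18 ALLOC][19-43 FREE]
free(d): d = 7 -> block [7-18 ALLOC]; mark free, coalesce with adjacent free neighbors -> [0-2 ALLOC][3-43 FREE]

Answer: [0-2 ALLOC][3-43 FREE]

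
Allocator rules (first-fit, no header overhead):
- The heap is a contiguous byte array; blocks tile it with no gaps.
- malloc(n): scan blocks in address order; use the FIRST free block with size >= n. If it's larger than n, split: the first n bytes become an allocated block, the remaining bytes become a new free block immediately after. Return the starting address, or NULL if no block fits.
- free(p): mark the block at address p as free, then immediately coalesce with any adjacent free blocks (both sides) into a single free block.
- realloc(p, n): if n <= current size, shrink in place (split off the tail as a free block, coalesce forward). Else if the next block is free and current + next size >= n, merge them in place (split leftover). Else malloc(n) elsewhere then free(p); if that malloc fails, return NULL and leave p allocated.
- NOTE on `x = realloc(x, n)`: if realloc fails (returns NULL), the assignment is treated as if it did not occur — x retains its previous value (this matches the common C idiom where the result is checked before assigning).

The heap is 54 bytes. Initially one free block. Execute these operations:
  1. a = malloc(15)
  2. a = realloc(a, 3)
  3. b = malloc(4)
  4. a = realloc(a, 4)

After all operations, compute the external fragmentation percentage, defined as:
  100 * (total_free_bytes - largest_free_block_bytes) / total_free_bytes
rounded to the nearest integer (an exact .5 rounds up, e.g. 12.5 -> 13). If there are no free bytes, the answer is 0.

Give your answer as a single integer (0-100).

Answer: 7

Derivation:
Op 1: a = malloc(15) -> a = 0; heap: [0-14 ALLOC][15-53 FREE]
Op 2: a = realloc(a, 3) -> a = 0; heap: [0-2 ALLOC][3-53 FREE]
Op 3: b = malloc(4) -> b = 3; heap: [0-2 ALLOC][3-6 ALLOC][7-53 FREE]
Op 4: a = realloc(a, 4) -> a = 7; heap: [0-2 FREE][3-6 ALLOC][7-10 ALLOC][11-53 FREE]
Free blocks: [3 43] total_free=46 largest=43 -> 100*(46-43)/46 = 300/46 ≈ 6.522 -> rounds to 7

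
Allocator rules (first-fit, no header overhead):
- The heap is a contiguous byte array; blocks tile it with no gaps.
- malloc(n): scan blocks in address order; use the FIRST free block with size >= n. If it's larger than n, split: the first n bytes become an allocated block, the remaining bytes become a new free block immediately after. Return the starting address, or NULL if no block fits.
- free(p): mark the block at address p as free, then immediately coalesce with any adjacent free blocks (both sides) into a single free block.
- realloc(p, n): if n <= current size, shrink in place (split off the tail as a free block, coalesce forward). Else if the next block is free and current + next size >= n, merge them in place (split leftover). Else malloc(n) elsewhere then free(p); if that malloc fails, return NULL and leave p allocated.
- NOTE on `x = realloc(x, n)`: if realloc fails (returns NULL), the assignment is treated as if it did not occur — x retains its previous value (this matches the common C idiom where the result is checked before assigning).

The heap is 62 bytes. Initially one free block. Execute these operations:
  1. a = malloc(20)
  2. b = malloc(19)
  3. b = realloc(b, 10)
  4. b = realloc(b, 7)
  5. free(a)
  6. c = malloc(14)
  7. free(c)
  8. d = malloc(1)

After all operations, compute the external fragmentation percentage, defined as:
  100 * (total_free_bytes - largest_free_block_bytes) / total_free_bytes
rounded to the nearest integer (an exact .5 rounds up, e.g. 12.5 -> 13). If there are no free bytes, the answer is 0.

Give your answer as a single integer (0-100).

Answer: 35

Derivation:
Op 1: a = malloc(20) -> a = 0; heap: [0-19 ALLOC][20-61 FREE]
Op 2: b = malloc(19) -> b = 20; heap: [0-19 ALLOC][20-38 ALLOC][39-61 FREE]
Op 3: b = realloc(b, 10) -> b = 20; heap: [0-19 ALLOC][20-29 ALLOC][30-61 FREE]
Op 4: b = realloc(b, 7) -> b = 20; heap: [0-19 ALLOC][20-26 ALLOC][27-61 FREE]
Op 5: free(a) -> (freed a); heap: [0-19 FREE][20-26 ALLOC][27-61 FREE]
Op 6: c = malloc(14) -> c = 0; heap: [0-13 ALLOC][14-19 FREE][20-26 ALLOC][27-61 FREE]
Op 7: free(c) -> (freed c); heap: [0-19 FREE][20-26 ALLOC][27-61 FREE]
Op 8: d = malloc(1) -> d = 0; heap: [0-0 ALLOC][1-19 FREE][20-26 ALLOC][27-61 FREE]
Free blocks: [19 35] total_free=54 largest=35 -> 100*(54-35)/54 = 1900/54 ≈ 35.185 -> rounds to 35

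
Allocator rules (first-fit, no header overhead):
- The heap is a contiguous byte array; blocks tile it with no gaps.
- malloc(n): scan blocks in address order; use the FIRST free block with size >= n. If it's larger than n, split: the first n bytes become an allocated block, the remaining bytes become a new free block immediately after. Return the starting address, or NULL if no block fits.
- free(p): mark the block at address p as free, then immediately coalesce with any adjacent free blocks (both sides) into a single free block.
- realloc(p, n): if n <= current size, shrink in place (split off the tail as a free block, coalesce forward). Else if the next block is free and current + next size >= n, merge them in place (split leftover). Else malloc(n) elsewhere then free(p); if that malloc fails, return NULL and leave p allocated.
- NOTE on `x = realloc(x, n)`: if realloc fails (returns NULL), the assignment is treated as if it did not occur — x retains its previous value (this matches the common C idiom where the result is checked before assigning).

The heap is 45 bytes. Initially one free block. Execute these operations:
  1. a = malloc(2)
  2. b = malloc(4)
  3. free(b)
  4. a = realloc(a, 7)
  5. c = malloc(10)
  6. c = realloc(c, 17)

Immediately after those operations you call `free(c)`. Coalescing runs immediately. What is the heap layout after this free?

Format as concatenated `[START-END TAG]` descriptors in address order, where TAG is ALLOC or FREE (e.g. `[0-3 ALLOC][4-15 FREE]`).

Answer: [0-6 ALLOC][7-44 FREE]

Derivation:
Op 1: a = malloc(2) -> a = 0; heap: [0-1 ALLOC][2-44 FREE]
Op 2: b = malloc(4) -> b = 2; heap: [0-1 ALLOC][2-5 ALLOC][6-44 FREE]
Op 3: free(b) -> (freed b); heap: [0-1 ALLOC][2-44 FREE]
Op 4: a = realloc(a, 7) -> a = 0; heap: [0-6 ALLOC][7-44 FREE]
Op 5: c = malloc(10) -> c = 7; heap: [0-6 ALLOC][7-16 ALLOC][17-44 FREE]
Op 6: c = realloc(c, 17) -> c = 7; heap: [0-6 ALLOC][7-23 ALLOC][24-44 FREE]
free(c): c = 7 -> block [7-23 ALLOC]; mark free, coalesce with adjacent free neighbors -> [0-6 ALLOC][7-44 FREE]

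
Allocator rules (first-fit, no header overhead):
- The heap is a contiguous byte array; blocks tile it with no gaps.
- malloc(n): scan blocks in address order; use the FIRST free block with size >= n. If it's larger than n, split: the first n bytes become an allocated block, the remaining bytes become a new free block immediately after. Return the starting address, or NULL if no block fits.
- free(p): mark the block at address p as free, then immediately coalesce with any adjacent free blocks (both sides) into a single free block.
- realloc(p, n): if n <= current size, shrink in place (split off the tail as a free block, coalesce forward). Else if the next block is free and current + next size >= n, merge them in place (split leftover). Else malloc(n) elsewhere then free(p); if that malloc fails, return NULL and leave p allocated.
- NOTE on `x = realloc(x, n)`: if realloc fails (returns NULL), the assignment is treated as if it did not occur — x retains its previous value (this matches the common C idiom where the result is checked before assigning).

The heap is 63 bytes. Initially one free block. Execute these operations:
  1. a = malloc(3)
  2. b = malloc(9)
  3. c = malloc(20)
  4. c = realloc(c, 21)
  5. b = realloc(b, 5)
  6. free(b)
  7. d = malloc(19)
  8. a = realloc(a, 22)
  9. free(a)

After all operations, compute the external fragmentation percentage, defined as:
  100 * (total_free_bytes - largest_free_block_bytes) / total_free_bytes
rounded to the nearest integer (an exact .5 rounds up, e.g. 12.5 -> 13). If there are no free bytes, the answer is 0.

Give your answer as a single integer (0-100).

Op 1: a = malloc(3) -> a = 0; heap: [0-2 ALLOC][3-62 FREE]
Op 2: b = malloc(9) -> b = 3; heap: [0-2 ALLOC][3-11 ALLOC][12-62 FREE]
Op 3: c = malloc(20) -> c = 12; heap: [0-2 ALLOC][3-11 ALLOC][12-31 ALLOC][32-62 FREE]
Op 4: c = realloc(c, 21) -> c = 12; heap: [0-2 ALLOC][3-11 ALLOC][12-32 ALLOC][33-62 FREE]
Op 5: b = realloc(b, 5) -> b = 3; heap: [0-2 ALLOC][3-7 ALLOC][8-11 FREE][12-32 ALLOC][33-62 FREE]
Op 6: free(b) -> (freed b); heap: [0-2 ALLOC][3-11 FREE][12-32 ALLOC][33-62 FREE]
Op 7: d = malloc(19) -> d = 33; heap: [0-2 ALLOC][3-11 FREE][12-32 ALLOC][33-51 ALLOC][52-62 FREE]
Op 8: a = realloc(a, 22) -> NULL (a unchanged); heap: [0-2 ALLOC][3-11 FREE][12-32 ALLOC][33-51 ALLOC][52-62 FREE]
Op 9: free(a) -> (freed a); heap: [0-11 FREE][12-32 ALLOC][33-51 ALLOC][52-62 FREE]
Free blocks: [12 11] total_free=23 largest=12 -> 100*(23-12)/23 = 1100/23 ≈ 47.826 -> rounds to 48

Answer: 48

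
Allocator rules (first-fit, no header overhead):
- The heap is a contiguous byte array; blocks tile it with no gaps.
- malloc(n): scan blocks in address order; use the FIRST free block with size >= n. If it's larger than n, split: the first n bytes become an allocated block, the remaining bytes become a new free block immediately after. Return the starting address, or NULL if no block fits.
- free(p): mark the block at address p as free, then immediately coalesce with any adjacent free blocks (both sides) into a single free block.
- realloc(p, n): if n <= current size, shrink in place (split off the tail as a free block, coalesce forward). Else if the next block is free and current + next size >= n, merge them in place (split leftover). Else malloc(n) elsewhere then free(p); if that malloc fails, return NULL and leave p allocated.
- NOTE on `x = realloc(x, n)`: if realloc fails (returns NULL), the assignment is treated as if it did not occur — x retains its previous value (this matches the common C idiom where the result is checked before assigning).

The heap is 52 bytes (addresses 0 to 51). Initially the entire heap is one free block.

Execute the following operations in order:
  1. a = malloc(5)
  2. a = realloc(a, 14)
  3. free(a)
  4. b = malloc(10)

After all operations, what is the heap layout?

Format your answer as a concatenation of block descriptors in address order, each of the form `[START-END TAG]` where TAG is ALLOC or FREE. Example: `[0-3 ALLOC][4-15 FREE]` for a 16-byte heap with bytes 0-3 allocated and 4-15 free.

Op 1: a = malloc(5) -> a = 0; heap: [0-4 ALLOC][5-51 FREE]
Op 2: a = realloc(a, 14) -> a = 0; heap: [0-13 ALLOC][14-51 FREE]
Op 3: free(a) -> (freed a); heap: [0-51 FREE]
Op 4: b = malloc(10) -> b = 0; heap: [0-9 ALLOC][10-51 FREE]

Answer: [0-9 ALLOC][10-51 FREE]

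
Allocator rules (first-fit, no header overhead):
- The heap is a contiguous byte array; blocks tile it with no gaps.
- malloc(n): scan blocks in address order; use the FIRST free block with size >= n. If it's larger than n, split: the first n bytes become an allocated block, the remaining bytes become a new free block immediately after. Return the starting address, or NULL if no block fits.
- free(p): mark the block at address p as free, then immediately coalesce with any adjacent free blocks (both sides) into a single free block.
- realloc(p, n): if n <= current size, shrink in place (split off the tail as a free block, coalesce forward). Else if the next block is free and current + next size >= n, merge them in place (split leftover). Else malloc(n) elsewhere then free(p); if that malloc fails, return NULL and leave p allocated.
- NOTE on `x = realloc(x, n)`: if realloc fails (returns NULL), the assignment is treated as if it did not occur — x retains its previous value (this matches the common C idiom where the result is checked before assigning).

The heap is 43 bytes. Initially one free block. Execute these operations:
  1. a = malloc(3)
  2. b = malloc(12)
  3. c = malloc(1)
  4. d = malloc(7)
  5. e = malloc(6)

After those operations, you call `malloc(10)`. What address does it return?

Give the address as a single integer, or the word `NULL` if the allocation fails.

Op 1: a = malloc(3) -> a = 0; heap: [0-2 ALLOC][3-42 FREE]
Op 2: b = malloc(12) -> b = 3; heap: [0-2 ALLOC][3-14 ALLOC][15-42 FREE]
Op 3: c = malloc(1) -> c = 15; heap: [0-2 ALLOC][3-14 ALLOC][15-15 ALLOC][16-42 FREE]
Op 4: d = malloc(7) -> d = 16; heap: [0-2 ALLOC][3-14 ALLOC][15-15 ALLOC][16-22 ALLOC][23-42 FREE]
Op 5: e = malloc(6) -> e = 23; heap: [0-2 ALLOC][3-14 ALLOC][15-15 ALLOC][16-22 ALLOC][23-28 ALLOC][29-42 FREE]
malloc(10): first-fit scan over [0-2 ALLOC][3-14 ALLOC][15-15 ALLOC][16-22 ALLOC][23-28 ALLOC][29-42 FREE] -> 29

Answer: 29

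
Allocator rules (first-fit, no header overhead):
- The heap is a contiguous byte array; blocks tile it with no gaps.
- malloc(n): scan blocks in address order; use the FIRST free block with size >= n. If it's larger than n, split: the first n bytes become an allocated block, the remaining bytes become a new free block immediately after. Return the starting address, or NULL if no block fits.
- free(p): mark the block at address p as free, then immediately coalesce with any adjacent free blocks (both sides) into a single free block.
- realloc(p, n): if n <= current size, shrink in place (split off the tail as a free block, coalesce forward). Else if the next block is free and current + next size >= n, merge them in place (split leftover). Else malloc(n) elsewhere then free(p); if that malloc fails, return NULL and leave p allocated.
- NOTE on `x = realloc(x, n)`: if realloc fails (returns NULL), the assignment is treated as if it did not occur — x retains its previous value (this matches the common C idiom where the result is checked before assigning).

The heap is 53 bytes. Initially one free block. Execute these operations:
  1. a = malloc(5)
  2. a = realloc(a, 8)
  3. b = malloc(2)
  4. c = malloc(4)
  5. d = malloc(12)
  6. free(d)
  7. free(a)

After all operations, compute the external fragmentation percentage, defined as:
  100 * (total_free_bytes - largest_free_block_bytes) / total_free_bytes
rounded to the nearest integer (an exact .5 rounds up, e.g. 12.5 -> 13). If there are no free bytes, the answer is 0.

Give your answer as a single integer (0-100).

Answer: 17

Derivation:
Op 1: a = malloc(5) -> a = 0; heap: [0-4 ALLOC][5-52 FREE]
Op 2: a = realloc(a, 8) -> a = 0; heap: [0-7 ALLOC][8-52 FREE]
Op 3: b = malloc(2) -> b = 8; heap: [0-7 ALLOC][8-9 ALLOC][10-52 FREE]
Op 4: c = malloc(4) -> c = 10; heap: [0-7 ALLOC][8-9 ALLOC][10-13 ALLOC][14-52 FREE]
Op 5: d = malloc(12) -> d = 14; heap: [0-7 ALLOC][8-9 ALLOC][10-13 ALLOC][14-25 ALLOC][26-52 FREE]
Op 6: free(d) -> (freed d); heap: [0-7 ALLOC][8-9 ALLOC][10-13 ALLOC][14-52 FREE]
Op 7: free(a) -> (freed a); heap: [0-7 FREE][8-9 ALLOC][10-13 ALLOC][14-52 FREE]
Free blocks: [8 39] total_free=47 largest=39 -> 100*(47-39)/47 = 800/47 ≈ 17.021 -> rounds to 17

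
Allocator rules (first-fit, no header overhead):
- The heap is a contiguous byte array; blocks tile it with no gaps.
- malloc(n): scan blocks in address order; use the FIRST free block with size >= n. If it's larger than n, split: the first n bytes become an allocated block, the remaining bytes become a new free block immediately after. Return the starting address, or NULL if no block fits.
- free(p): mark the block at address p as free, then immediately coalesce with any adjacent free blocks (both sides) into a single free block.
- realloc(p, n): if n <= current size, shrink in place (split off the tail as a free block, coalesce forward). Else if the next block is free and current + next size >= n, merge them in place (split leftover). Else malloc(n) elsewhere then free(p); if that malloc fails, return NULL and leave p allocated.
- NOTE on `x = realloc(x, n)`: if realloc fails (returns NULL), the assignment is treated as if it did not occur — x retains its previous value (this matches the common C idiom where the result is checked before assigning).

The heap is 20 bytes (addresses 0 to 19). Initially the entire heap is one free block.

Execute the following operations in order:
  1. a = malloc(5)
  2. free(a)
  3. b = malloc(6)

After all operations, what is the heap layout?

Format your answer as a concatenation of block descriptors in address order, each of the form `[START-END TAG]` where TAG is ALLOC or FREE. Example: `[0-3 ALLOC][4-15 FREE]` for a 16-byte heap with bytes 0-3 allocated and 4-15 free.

Op 1: a = malloc(5) -> a = 0; heap: [0-4 ALLOC][5-19 FREE]
Op 2: free(a) -> (freed a); heap: [0-19 FREE]
Op 3: b = malloc(6) -> b = 0; heap: [0-5 ALLOC][6-19 FREE]

Answer: [0-5 ALLOC][6-19 FREE]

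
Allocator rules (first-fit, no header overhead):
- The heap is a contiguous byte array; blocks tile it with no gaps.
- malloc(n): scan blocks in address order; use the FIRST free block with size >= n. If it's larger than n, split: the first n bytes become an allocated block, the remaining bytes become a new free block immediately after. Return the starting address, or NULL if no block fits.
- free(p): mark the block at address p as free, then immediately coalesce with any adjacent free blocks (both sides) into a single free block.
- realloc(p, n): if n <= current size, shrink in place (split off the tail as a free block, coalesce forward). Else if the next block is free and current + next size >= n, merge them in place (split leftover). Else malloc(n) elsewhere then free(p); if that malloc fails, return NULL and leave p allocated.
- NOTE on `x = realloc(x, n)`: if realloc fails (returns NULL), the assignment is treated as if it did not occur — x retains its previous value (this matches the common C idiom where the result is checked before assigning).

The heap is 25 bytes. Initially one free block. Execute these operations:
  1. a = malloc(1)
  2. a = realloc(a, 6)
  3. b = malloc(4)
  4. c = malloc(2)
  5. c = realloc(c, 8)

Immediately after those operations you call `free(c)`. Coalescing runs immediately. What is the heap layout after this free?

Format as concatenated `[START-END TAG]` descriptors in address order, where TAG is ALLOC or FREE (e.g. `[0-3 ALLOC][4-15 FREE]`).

Op 1: a = malloc(1) -> a = 0; heap: [0-0 ALLOC][1-24 FREE]
Op 2: a = realloc(a, 6) -> a = 0; heap: [0-5 ALLOC][6-24 FREE]
Op 3: b = malloc(4) -> b = 6; heap: [0-5 ALLOC][6-9 ALLOC][10-24 FREE]
Op 4: c = malloc(2) -> c = 10; heap: [0-5 ALLOC][6-9 ALLOC][10-11 ALLOC][12-24 FREE]
Op 5: c = realloc(c, 8) -> c = 10; heap: [0-5 ALLOC][6-9 ALLOC][10-17 ALLOC][18-24 FREE]
free(c): c = 10 -> block [10-17 ALLOC]; mark free, coalesce with adjacent free neighbors -> [0-5 ALLOC][6-9 ALLOC][10-24 FREE]

Answer: [0-5 ALLOC][6-9 ALLOC][10-24 FREE]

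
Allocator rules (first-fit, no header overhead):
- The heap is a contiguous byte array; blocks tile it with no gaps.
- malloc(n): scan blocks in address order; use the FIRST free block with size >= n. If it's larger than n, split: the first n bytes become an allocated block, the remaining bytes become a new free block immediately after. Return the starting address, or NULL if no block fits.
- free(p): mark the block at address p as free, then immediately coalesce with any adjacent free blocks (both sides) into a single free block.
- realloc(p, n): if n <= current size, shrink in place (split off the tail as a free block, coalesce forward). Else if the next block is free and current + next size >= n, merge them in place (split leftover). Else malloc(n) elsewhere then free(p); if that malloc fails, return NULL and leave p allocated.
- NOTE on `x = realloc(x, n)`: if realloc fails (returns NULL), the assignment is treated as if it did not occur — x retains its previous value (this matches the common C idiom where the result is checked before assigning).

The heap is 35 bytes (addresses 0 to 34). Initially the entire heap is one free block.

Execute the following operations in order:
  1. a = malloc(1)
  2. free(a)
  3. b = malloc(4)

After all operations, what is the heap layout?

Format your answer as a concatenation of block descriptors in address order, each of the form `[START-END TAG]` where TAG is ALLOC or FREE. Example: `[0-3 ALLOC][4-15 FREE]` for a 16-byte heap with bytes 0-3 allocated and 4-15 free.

Op 1: a = malloc(1) -> a = 0; heap: [0-0 ALLOC][1-34 FREE]
Op 2: free(a) -> (freed a); heap: [0-34 FREE]
Op 3: b = malloc(4) -> b = 0; heap: [0-3 ALLOC][4-34 FREE]

Answer: [0-3 ALLOC][4-34 FREE]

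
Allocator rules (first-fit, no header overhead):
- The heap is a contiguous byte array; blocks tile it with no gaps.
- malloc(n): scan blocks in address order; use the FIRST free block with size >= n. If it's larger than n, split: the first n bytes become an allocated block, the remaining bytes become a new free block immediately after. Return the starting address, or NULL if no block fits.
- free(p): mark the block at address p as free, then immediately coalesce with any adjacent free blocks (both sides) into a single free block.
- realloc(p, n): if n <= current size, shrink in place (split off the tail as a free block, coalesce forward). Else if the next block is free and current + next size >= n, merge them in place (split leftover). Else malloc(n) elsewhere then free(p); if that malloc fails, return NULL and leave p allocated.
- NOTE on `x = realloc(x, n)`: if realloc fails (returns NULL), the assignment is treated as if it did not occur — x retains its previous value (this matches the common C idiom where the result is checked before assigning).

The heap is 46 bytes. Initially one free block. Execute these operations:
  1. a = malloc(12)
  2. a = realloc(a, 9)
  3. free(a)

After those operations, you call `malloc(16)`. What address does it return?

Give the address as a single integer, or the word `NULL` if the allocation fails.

Answer: 0

Derivation:
Op 1: a = malloc(12) -> a = 0; heap: [0-11 ALLOC][12-45 FREE]
Op 2: a = realloc(a, 9) -> a = 0; heap: [0-8 ALLOC][9-45 FREE]
Op 3: free(a) -> (freed a); heap: [0-45 FREE]
malloc(16): first-fit scan over [0-45 FREE] -> 0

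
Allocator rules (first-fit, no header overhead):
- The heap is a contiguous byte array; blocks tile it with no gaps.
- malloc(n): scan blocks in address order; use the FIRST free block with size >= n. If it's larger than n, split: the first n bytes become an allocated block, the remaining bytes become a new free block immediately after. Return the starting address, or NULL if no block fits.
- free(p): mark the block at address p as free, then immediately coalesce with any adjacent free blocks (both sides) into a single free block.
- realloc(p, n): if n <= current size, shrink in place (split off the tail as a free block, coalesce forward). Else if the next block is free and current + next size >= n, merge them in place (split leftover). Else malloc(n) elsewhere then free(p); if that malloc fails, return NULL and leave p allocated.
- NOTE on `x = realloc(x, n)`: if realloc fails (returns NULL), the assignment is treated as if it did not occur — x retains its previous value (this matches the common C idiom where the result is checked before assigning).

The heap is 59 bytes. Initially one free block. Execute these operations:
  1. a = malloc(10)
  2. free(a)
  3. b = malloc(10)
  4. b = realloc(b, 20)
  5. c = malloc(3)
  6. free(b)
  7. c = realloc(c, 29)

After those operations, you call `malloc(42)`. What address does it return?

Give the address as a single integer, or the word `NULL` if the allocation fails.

Answer: NULL

Derivation:
Op 1: a = malloc(10) -> a = 0; heap: [0-9 ALLOC][10-58 FREE]
Op 2: free(a) -> (freed a); heap: [0-58 FREE]
Op 3: b = malloc(10) -> b = 0; heap: [0-9 ALLOC][10-58 FREE]
Op 4: b = realloc(b, 20) -> b = 0; heap: [0-19 ALLOC][20-58 FREE]
Op 5: c = malloc(3) -> c = 20; heap: [0-19 ALLOC][20-22 ALLOC][23-58 FREE]
Op 6: free(b) -> (freed b); heap: [0-19 FREE][20-22 ALLOC][23-58 FREE]
Op 7: c = realloc(c, 29) -> c = 20; heap: [0-19 FREE][20-48 ALLOC][49-58 FREE]
malloc(42): first-fit scan over [0-19 FREE][20-48 ALLOC][49-58 FREE] -> NULL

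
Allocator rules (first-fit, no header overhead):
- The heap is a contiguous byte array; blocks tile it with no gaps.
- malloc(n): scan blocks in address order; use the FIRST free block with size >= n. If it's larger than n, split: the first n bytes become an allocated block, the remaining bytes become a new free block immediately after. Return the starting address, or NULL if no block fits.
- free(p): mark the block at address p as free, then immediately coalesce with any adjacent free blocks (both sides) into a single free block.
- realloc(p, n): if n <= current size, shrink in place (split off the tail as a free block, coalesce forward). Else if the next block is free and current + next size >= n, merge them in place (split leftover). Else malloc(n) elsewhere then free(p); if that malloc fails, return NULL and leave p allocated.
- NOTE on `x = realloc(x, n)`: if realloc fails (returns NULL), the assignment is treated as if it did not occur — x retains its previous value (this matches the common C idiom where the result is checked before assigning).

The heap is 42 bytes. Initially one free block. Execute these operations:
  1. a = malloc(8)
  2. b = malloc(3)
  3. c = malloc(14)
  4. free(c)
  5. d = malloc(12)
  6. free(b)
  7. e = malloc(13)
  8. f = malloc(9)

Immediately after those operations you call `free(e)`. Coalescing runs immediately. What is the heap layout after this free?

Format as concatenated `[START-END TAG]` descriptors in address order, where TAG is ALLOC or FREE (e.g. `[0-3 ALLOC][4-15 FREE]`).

Answer: [0-7 ALLOC][8-10 FREE][11-22 ALLOC][23-41 FREE]

Derivation:
Op 1: a = malloc(8) -> a = 0; heap: [0-7 ALLOC][8-41 FREE]
Op 2: b = malloc(3) -> b = 8; heap: [0-7 ALLOC][8-10 ALLOC][11-41 FREE]
Op 3: c = malloc(14) -> c = 11; heap: [0-7 ALLOC][8-10 ALLOC][11-24 ALLOC][25-41 FREE]
Op 4: free(c) -> (freed c); heap: [0-7 ALLOC][8-10 ALLOC][11-41 FREE]
Op 5: d = malloc(12) -> d = 11; heap: [0-7 ALLOC][8-10 ALLOC][11-22 ALLOC][23-41 FREE]
Op 6: free(b) -> (freed b); heap: [0-7 ALLOC][8-10 FREE][11-22 ALLOC][23-41 FREE]
Op 7: e = malloc(13) -> e = 23; heap: [0-7 ALLOC][8-10 FREE][11-22 ALLOC][23-35 ALLOC][36-41 FREE]
Op 8: f = malloc(9) -> f = NULL; heap: [0-7 ALLOC][8-10 FREE][11-22 ALLOC][23-35 ALLOC][36-41 FREE]
free(e): e = 23 -> block [23-35 ALLOC]; mark free, coalesce with adjacent free neighbors -> [0-7 ALLOC][8-10 FREE][11-22 ALLOC][23-41 FREE]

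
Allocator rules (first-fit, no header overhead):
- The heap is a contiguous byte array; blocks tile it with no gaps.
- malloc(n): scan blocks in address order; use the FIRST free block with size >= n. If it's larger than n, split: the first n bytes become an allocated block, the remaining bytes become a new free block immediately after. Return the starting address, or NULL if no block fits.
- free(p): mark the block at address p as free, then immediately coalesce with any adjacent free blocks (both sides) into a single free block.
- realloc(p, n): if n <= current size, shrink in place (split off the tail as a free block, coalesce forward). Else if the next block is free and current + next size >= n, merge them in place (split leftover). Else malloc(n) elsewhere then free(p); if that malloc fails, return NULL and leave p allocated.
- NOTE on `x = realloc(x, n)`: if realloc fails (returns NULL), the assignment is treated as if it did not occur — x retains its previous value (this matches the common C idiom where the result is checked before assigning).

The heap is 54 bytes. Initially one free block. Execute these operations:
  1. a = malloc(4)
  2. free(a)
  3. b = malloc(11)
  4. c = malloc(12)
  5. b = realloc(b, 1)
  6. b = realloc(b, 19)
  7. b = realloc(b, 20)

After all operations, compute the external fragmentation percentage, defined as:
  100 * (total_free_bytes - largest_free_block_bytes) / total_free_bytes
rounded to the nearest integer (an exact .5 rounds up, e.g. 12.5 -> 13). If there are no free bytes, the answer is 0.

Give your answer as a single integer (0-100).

Answer: 50

Derivation:
Op 1: a = malloc(4) -> a = 0; heap: [0-3 ALLOC][4-53 FREE]
Op 2: free(a) -> (freed a); heap: [0-53 FREE]
Op 3: b = malloc(11) -> b = 0; heap: [0-10 ALLOC][11-53 FREE]
Op 4: c = malloc(12) -> c = 11; heap: [0-10 ALLOC][11-22 ALLOC][23-53 FREE]
Op 5: b = realloc(b, 1) -> b = 0; heap: [0-0 ALLOC][1-10 FREE][11-22 ALLOC][23-53 FREE]
Op 6: b = realloc(b, 19) -> b = 23; heap: [0-10 FREE][11-22 ALLOC][23-41 ALLOC][42-53 FREE]
Op 7: b = realloc(b, 20) -> b = 23; heap: [0-10 FREE][11-22 ALLOC][23-42 ALLOC][43-53 FREE]
Free blocks: [11 11] total_free=22 largest=11 -> 100*(22-11)/22 = 1100/22 = 50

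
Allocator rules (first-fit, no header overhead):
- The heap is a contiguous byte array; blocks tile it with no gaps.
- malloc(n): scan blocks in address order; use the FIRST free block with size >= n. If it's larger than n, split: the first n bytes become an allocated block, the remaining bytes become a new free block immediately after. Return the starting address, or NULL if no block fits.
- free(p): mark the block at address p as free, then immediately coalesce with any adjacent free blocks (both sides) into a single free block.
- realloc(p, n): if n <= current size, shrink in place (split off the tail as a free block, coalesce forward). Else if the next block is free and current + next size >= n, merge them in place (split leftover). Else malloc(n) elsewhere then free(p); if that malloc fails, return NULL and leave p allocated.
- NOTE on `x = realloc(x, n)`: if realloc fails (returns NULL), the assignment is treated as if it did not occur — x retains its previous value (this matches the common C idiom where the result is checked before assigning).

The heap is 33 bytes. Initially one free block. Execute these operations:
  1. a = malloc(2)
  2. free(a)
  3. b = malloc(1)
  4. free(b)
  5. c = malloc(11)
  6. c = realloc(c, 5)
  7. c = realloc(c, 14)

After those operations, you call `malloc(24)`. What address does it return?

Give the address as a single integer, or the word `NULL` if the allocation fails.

Op 1: a = malloc(2) -> a = 0; heap: [0-1 ALLOC][2-32 FREE]
Op 2: free(a) -> (freed a); heap: [0-32 FREE]
Op 3: b = malloc(1) -> b = 0; heap: [0-0 ALLOC][1-32 FREE]
Op 4: free(b) -> (freed b); heap: [0-32 FREE]
Op 5: c = malloc(11) -> c = 0; heap: [0-10 ALLOC][11-32 FREE]
Op 6: c = realloc(c, 5) -> c = 0; heap: [0-4 ALLOC][5-32 FREE]
Op 7: c = realloc(c, 14) -> c = 0; heap: [0-13 ALLOC][14-32 FREE]
malloc(24): first-fit scan over [0-13 ALLOC][14-32 FREE] -> NULL

Answer: NULL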